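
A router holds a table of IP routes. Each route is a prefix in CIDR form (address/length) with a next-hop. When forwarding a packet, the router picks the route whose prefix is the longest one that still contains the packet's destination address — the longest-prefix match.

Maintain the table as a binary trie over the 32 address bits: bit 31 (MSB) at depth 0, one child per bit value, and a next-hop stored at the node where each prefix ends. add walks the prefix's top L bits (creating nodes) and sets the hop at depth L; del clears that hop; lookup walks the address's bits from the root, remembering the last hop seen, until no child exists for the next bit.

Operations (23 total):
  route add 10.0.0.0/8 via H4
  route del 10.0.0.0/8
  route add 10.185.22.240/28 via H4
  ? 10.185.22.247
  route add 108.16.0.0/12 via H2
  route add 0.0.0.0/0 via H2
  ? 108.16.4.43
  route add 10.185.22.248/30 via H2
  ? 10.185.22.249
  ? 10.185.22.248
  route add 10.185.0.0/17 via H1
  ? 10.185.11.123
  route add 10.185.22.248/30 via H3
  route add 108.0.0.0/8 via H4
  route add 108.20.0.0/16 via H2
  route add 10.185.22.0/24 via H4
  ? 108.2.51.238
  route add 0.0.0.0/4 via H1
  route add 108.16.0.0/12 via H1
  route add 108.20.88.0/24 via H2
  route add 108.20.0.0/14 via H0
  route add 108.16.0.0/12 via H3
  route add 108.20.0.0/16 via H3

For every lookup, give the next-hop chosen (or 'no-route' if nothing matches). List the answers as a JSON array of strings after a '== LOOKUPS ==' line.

Trace:
  add 10.0.0.0/8 -> H4 at depth 8
  del 10.0.0.0/8 (clear depth 8)
  add 10.185.22.240/28 -> H4 at depth 28
  ? 10.185.22.247  path d0:-→d1:-→d2:-→d3:-→d4:-→d5:-→d6:-→d7:-→d8:-→d9:-→d10:-→d11:-→d12:-→d13:-→d14:-→d15:-→d16:-→d17:-→d18:-→d19:-→d20:-→d21:-→d22:-→d23:-→d24:-→d25:-→d26:-→d27:-→d28:H4  best=H4
  add 108.16.0.0/12 -> H2 at depth 12
  add 0.0.0.0/0 -> H2 at depth 0
  ? 108.16.4.43  path d0:H2→d1:-→d2:-→d3:-→d4:-→d5:-→d6:-→d7:-→d8:-→d9:-→d10:-→d11:-→d12:H2  best=H2
  add 10.185.22.248/30 -> H2 at depth 30
  ? 10.185.22.249  path d0:H2→d1:-→d2:-→d3:-→d4:-→d5:-→d6:-→d7:-→d8:-→d9:-→d10:-→d11:-→d12:-→d13:-→d14:-→d15:-→d16:-→d17:-→d18:-→d19:-→d20:-→d21:-→d22:-→d23:-→d24:-→d25:-→d26:-→d27:-→d28:H4→d29:-→d30:H2  best=H2
  ? 10.185.22.248  path d0:H2→d1:-→d2:-→d3:-→d4:-→d5:-→d6:-→d7:-→d8:-→d9:-→d10:-→d11:-→d12:-→d13:-→d14:-→d15:-→d16:-→d17:-→d18:-→d19:-→d20:-→d21:-→d22:-→d23:-→d24:-→d25:-→d26:-→d27:-→d28:H4→d29:-→d30:H2  best=H2
  add 10.185.0.0/17 -> H1 at depth 17
  ? 10.185.11.123  path d0:H2→d1:-→d2:-→d3:-→d4:-→d5:-→d6:-→d7:-→d8:-→d9:-→d10:-→d11:-→d12:-→d13:-→d14:-→d15:-→d16:-→d17:H1→d18:-→d19:-  best=H1
  add 10.185.22.248/30 -> H3 at depth 30
  add 108.0.0.0/8 -> H4 at depth 8
  add 108.20.0.0/16 -> H2 at depth 16
  add 10.185.22.0/24 -> H4 at depth 24
  ? 108.2.51.238  path d0:H2→d1:-→d2:-→d3:-→d4:-→d5:-→d6:-→d7:-→d8:H4→d9:-→d10:-→d11:-  best=H4
  add 0.0.0.0/4 -> H1 at depth 4
  add 108.16.0.0/12 -> H1 at depth 12
  add 108.20.88.0/24 -> H2 at depth 24
  add 108.20.0.0/14 -> H0 at depth 14
  add 108.16.0.0/12 -> H3 at depth 12
  add 108.20.0.0/16 -> H3 at depth 16

== LOOKUPS ==
["H4","H2","H2","H2","H1","H4"]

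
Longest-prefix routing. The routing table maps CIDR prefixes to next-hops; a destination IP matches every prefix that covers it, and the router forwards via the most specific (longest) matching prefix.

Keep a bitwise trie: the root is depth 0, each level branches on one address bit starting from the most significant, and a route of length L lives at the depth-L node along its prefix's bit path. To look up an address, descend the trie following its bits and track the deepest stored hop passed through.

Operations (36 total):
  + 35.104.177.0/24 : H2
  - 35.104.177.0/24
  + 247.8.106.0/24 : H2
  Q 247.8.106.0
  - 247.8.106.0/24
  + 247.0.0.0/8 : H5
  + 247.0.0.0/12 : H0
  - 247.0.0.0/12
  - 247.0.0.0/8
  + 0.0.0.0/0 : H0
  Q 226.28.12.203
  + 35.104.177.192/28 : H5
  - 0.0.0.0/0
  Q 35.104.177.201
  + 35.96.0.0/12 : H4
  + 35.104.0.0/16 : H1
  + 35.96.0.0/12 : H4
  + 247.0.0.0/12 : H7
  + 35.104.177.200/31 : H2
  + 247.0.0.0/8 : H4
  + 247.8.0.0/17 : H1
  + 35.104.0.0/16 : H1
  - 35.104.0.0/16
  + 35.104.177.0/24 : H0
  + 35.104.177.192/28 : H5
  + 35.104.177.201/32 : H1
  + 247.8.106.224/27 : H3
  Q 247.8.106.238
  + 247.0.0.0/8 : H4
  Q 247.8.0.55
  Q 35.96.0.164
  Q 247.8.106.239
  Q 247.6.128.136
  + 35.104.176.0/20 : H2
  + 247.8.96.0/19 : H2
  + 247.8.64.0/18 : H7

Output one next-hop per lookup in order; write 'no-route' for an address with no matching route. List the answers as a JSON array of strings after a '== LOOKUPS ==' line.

Process each operation:
  add 35.104.177.0/24 -> H2 at depth 24
  del 35.104.177.0/24 (clear depth 24)
  add 247.8.106.0/24 -> H2 at depth 24
  ? 247.8.106.0  path d0:-→d1:-→d2:-→d3:-→d4:-→d5:-→d6:-→d7:-→d8:-→d9:-→d10:-→d11:-→d12:-→d13:-→d14:-→d15:-→d16:-→d17:-→d18:-→d19:-→d20:-→d21:-→d22:-→d23:-→d24:H2  best=H2
  del 247.8.106.0/24 (clear depth 24)
  add 247.0.0.0/8 -> H5 at depth 8
  add 247.0.0.0/12 -> H0 at depth 12
  del 247.0.0.0/12 (clear depth 12)
  del 247.0.0.0/8 (clear depth 8)
  add 0.0.0.0/0 -> H0 at depth 0
  ? 226.28.12.203  path d0:H0→d1:-→d2:-→d3:-  best=H0
  add 35.104.177.192/28 -> H5 at depth 28
  del 0.0.0.0/0 (clear depth 0)
  ? 35.104.177.201  path d0:-→d1:-→d2:-→d3:-→d4:-→d5:-→d6:-→d7:-→d8:-→d9:-→d10:-→d11:-→d12:-→d13:-→d14:-→d15:-→d16:-→d17:-→d18:-→d19:-→d20:-→d21:-→d22:-→d23:-→d24:-→d25:-→d26:-→d27:-→d28:H5  best=H5
  add 35.96.0.0/12 -> H4 at depth 12
  add 35.104.0.0/16 -> H1 at depth 16
  add 35.96.0.0/12 -> H4 at depth 12
  add 247.0.0.0/12 -> H7 at depth 12
  add 35.104.177.200/31 -> H2 at depth 31
  add 247.0.0.0/8 -> H4 at depth 8
  add 247.8.0.0/17 -> H1 at depth 17
  add 35.104.0.0/16 -> H1 at depth 16
  del 35.104.0.0/16 (clear depth 16)
  add 35.104.177.0/24 -> H0 at depth 24
  add 35.104.177.192/28 -> H5 at depth 28
  add 35.104.177.201/32 -> H1 at depth 32
  add 247.8.106.224/27 -> H3 at depth 27
  ? 247.8.106.238  path d0:-→d1:-→d2:-→d3:-→d4:-→d5:-→d6:-→d7:-→d8:H4→d9:-→d10:-→d11:-→d12:H7→d13:-→d14:-→d15:-→d16:-→d17:H1→d18:-→d19:-→d20:-→d21:-→d22:-→d23:-→d24:-→d25:-→d26:-→d27:H3  best=H3
  add 247.0.0.0/8 -> H4 at depth 8
  ? 247.8.0.55  path d0:-→d1:-→d2:-→d3:-→d4:-→d5:-→d6:-→d7:-→d8:H4→d9:-→d10:-→d11:-→d12:H7→d13:-→d14:-→d15:-→d16:-→d17:H1  best=H1
  ? 35.96.0.164  path d0:-→d1:-→d2:-→d3:-→d4:-→d5:-→d6:-→d7:-→d8:-→d9:-→d10:-→d11:-→d12:H4  best=H4
  ? 247.8.106.239  path d0:-→d1:-→d2:-→d3:-→d4:-→d5:-→d6:-→d7:-→d8:H4→d9:-→d10:-→d11:-→d12:H7→d13:-→d14:-→d15:-→d16:-→d17:H1→d18:-→d19:-→d20:-→d21:-→d22:-→d23:-→d24:-→d25:-→d26:-→d27:H3  best=H3
  ? 247.6.128.136  path d0:-→d1:-→d2:-→d3:-→d4:-→d5:-→d6:-→d7:-→d8:H4→d9:-→d10:-→d11:-→d12:H7  best=H7
  add 35.104.176.0/20 -> H2 at depth 20
  add 247.8.96.0/19 -> H2 at depth 19
  add 247.8.64.0/18 -> H7 at depth 18

== LOOKUPS ==
["H2","H0","H5","H3","H1","H4","H3","H7"]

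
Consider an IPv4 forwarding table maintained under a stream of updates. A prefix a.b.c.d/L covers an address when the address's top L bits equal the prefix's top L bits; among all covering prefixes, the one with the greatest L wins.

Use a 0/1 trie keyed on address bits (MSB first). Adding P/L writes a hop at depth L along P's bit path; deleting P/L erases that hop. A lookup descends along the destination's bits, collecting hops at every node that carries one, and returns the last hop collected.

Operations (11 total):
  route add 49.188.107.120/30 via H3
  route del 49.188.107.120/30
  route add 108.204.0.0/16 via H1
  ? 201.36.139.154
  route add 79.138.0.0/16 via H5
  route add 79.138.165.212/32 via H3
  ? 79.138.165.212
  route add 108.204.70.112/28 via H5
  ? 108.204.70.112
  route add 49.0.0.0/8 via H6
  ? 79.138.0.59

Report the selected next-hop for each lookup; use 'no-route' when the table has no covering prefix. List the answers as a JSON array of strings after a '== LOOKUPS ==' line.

Apply in order:
  + 49.188.107.120/30 (H3) depth=30
  del 49.188.107.120/30 (clear depth 30)
  + 108.204.0.0/16 (H1) depth=16
  Q 201.36.139.154: descend ε ; hops seen [∅] ; pick no-route
  + 79.138.0.0/16 (H5) depth=16
  + 79.138.165.212/32 (H3) depth=32
  Q 79.138.165.212: descend 01001111100010101010010111010100 ; hops seen [H5,H3] ; pick H3
  + 108.204.70.112/28 (H5) depth=28
  Q 108.204.70.112: descend 0110110011001100010001100111 ; hops seen [H1,H5] ; pick H5
  + 49.0.0.0/8 (H6) depth=8
  Q 79.138.0.59: descend 0100111110001010 ; hops seen [H5] ; pick H5

== LOOKUPS ==
["no-route","H3","H5","H5"]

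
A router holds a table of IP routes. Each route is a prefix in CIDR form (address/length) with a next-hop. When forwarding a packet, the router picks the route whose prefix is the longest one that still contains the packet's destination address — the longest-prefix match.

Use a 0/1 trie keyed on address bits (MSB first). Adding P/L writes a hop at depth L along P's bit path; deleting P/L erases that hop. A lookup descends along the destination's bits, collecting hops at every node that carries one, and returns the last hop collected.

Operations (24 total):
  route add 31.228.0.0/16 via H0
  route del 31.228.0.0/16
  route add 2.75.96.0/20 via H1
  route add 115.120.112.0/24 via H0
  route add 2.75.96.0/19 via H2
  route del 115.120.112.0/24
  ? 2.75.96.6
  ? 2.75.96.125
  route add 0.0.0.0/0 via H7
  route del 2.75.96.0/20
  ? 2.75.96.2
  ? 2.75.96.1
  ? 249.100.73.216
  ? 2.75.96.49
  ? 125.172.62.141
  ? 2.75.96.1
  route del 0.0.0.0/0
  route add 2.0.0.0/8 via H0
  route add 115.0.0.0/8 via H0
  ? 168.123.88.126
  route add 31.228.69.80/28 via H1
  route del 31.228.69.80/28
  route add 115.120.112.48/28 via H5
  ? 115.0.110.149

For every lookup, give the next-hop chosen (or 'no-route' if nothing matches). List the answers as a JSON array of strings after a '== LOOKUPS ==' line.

Trace:
  + 31.228.0.0/16 (H0) depth=16
  del 31.228.0.0/16 (clear depth 16)
  + 2.75.96.0/20 (H1) depth=20
  + 115.120.112.0/24 (H0) depth=24
  + 2.75.96.0/19 (H2) depth=19
  del 115.120.112.0/24 (clear depth 24)
  ? 2.75.96.6  path d0:-→d1:-→d2:-→d3:-→d4:-→d5:-→d6:-→d7:-→d8:-→d9:-→d10:-→d11:-→d12:-→d13:-→d14:-→d15:-→d16:-→d17:-→d18:-→d19:H2→d20:H1  best=H1
  ? 2.75.96.125  path d0:-→d1:-→d2:-→d3:-→d4:-→d5:-→d6:-→d7:-→d8:-→d9:-→d10:-→d11:-→d12:-→d13:-→d14:-→d15:-→d16:-→d17:-→d18:-→d19:H2→d20:H1  best=H1
  + 0.0.0.0/0 (H7) depth=0
  del 2.75.96.0/20 (clear depth 20)
  ? 2.75.96.2  path d0:H7→d1:-→d2:-→d3:-→d4:-→d5:-→d6:-→d7:-→d8:-→d9:-→d10:-→d11:-→d12:-→d13:-→d14:-→d15:-→d16:-→d17:-→d18:-→d19:H2→d20:-  best=H2
  ? 2.75.96.1  path d0:H7→d1:-→d2:-→d3:-→d4:-→d5:-→d6:-→d7:-→d8:-→d9:-→d10:-→d11:-→d12:-→d13:-→d14:-→d15:-→d16:-→d17:-→d18:-→d19:H2→d20:-  best=H2
  ? 249.100.73.216  path d0:H7  best=H7
  ? 2.75.96.49  path d0:H7→d1:-→d2:-→d3:-→d4:-→d5:-→d6:-→d7:-→d8:-→d9:-→d10:-→d11:-→d12:-→d13:-→d14:-→d15:-→d16:-→d17:-→d18:-→d19:H2→d20:-  best=H2
  ? 125.172.62.141  path d0:H7→d1:-→d2:-→d3:-→d4:-  best=H7
  ? 2.75.96.1  path d0:H7→d1:-→d2:-→d3:-→d4:-→d5:-→d6:-→d7:-→d8:-→d9:-→d10:-→d11:-→d12:-→d13:-→d14:-→d15:-→d16:-→d17:-→d18:-→d19:H2→d20:-  best=H2
  del 0.0.0.0/0 (clear depth 0)
  + 2.0.0.0/8 (H0) depth=8
  + 115.0.0.0/8 (H0) depth=8
  ? 168.123.88.126  path d0:-  best=no-route
  + 31.228.69.80/28 (H1) depth=28
  del 31.228.69.80/28 (clear depth 28)
  + 115.120.112.48/28 (H5) depth=28
  ? 115.0.110.149  path d0:-→d1:-→d2:-→d3:-→d4:-→d5:-→d6:-→d7:-→d8:H0→d9:-  best=H0

== LOOKUPS ==
["H1","H1","H2","H2","H7","H2","H7","H2","no-route","H0"]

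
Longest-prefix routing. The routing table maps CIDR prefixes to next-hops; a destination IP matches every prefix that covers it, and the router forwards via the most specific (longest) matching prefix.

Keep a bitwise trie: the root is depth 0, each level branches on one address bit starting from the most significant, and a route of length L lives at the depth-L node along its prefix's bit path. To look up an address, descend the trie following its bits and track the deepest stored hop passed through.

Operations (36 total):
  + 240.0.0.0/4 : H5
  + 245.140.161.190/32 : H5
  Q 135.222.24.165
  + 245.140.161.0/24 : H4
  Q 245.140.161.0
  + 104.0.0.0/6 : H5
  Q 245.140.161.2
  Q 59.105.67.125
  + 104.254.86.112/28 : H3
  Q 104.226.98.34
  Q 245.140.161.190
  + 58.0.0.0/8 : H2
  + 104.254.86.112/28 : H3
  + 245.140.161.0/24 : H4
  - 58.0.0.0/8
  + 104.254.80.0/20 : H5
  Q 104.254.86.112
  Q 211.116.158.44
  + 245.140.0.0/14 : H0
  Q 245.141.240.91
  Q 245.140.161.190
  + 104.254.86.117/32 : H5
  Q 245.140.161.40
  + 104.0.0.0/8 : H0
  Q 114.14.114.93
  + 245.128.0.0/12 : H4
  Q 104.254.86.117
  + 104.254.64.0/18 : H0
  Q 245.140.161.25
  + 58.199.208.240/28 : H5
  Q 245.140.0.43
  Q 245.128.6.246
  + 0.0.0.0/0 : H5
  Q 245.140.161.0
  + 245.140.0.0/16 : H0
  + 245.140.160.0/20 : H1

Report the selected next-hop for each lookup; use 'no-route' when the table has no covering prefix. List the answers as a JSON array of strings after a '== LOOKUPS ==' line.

Apply in order:
  + 240.0.0.0/4 (H5) depth=4
  + 245.140.161.190/32 (H5) depth=32
  ? 135.222.24.165  path d0:-→d1:-  best=no-route
  + 245.140.161.0/24 (H4) depth=24
  ? 245.140.161.0  path d0:-→d1:-→d2:-→d3:-→d4:H5→d5:-→d6:-→d7:-→d8:-→d9:-→d10:-→d11:-→d12:-→d13:-→d14:-→d15:-→d16:-→d17:-→d18:-→d19:-→d20:-→d21:-→d22:-→d23:-→d24:H4  best=H4
  + 104.0.0.0/6 (H5) depth=6
  ? 245.140.161.2  path d0:-→d1:-→d2:-→d3:-→d4:H5→d5:-→d6:-→d7:-→d8:-→d9:-→d10:-→d11:-→d12:-→d13:-→d14:-→d15:-→d16:-→d17:-→d18:-→d19:-→d20:-→d21:-→d22:-→d23:-→d24:H4  best=H4
  ? 59.105.67.125  path d0:-→d1:-  best=no-route
  + 104.254.86.112/28 (H3) depth=28
  ? 104.226.98.34  path d0:-→d1:-→d2:-→d3:-→d4:-→d5:-→d6:H5→d7:-→d8:-→d9:-→d10:-→d11:-  best=H5
  ? 245.140.161.190  path d0:-→d1:-→d2:-→d3:-→d4:H5→d5:-→d6:-→d7:-→d8:-→d9:-→d10:-→d11:-→d12:-→d13:-→d14:-→d15:-→d16:-→d17:-→d18:-→d19:-→d20:-→d21:-→d22:-→d23:-→d24:H4→d25:-→d26:-→d27:-→d28:-→d29:-→d30:-→d31:-→d32:H5  best=H5
  + 58.0.0.0/8 (H2) depth=8
  + 104.254.86.112/28 (H3) depth=28
  + 245.140.161.0/24 (H4) depth=24
  del 58.0.0.0/8 (clear depth 8)
  + 104.254.80.0/20 (H5) depth=20
  ? 104.254.86.112  path d0:-→d1:-→d2:-→d3:-→d4:-→d5:-→d6:H5→d7:-→d8:-→d9:-→d10:-→d11:-→d12:-→d13:-→d14:-→d15:-→d16:-→d17:-→d18:-→d19:-→d20:H5→d21:-→d22:-→d23:-→d24:-→d25:-→d26:-→d27:-→d28:H3  best=H3
  ? 211.116.158.44  path d0:-→d1:-→d2:-  best=no-route
  + 245.140.0.0/14 (H0) depth=14
  ? 245.141.240.91  path d0:-→d1:-→d2:-→d3:-→d4:H5→d5:-→d6:-→d7:-→d8:-→d9:-→d10:-→d11:-→d12:-→d13:-→d14:H0→d15:-  best=H0
  ? 245.140.161.190  path d0:-→d1:-→d2:-→d3:-→d4:H5→d5:-→d6:-→d7:-→d8:-→d9:-→d10:-→d11:-→d12:-→d13:-→d14:H0→d15:-→d16:-→d17:-→d18:-→d19:-→d20:-→d21:-→d22:-→d23:-→d24:H4→d25:-→d26:-→d27:-→d28:-→d29:-→d30:-→d31:-→d32:H5  best=H5
  + 104.254.86.117/32 (H5) depth=32
  ? 245.140.161.40  path d0:-→d1:-→d2:-→d3:-→d4:H5→d5:-→d6:-→d7:-→d8:-→d9:-→d10:-→d11:-→d12:-→d13:-→d14:H0→d15:-→d16:-→d17:-→d18:-→d19:-→d20:-→d21:-→d22:-→d23:-→d24:H4  best=H4
  + 104.0.0.0/8 (H0) depth=8
  ? 114.14.114.93  path d0:-→d1:-→d2:-→d3:-  best=no-route
  + 245.128.0.0/12 (H4) depth=12
  ? 104.254.86.117  path d0:-→d1:-→d2:-→d3:-→d4:-→d5:-→d6:H5→d7:-→d8:H0→d9:-→d10:-→d11:-→d12:-→d13:-→d14:-→d15:-→d16:-→d17:-→d18:-→d19:-→d20:H5→d21:-→d22:-→d23:-→d24:-→d25:-→d26:-→d27:-→d28:H3→d29:-→d30:-→d31:-→d32:H5  best=H5
  + 104.254.64.0/18 (H0) depth=18
  ? 245.140.161.25  path d0:-→d1:-→d2:-→d3:-→d4:H5→d5:-→d6:-→d7:-→d8:-→d9:-→d10:-→d11:-→d12:H4→d13:-→d14:H0→d15:-→d16:-→d17:-→d18:-→d19:-→d20:-→d21:-→d22:-→d23:-→d24:H4  best=H4
  + 58.199.208.240/28 (H5) depth=28
  ? 245.140.0.43  path d0:-→d1:-→d2:-→d3:-→d4:H5→d5:-→d6:-→d7:-→d8:-→d9:-→d10:-→d11:-→d12:H4→d13:-→d14:H0→d15:-→d16:-  best=H0
  ? 245.128.6.246  path d0:-→d1:-→d2:-→d3:-→d4:H5→d5:-→d6:-→d7:-→d8:-→d9:-→d10:-→d11:-→d12:H4  best=H4
  + 0.0.0.0/0 (H5) depth=0
  ? 245.140.161.0  path d0:H5→d1:-→d2:-→d3:-→d4:H5→d5:-→d6:-→d7:-→d8:-→d9:-→d10:-→d11:-→d12:H4→d13:-→d14:H0→d15:-→d16:-→d17:-→d18:-→d19:-→d20:-→d21:-→d22:-→d23:-→d24:H4  best=H4
  + 245.140.0.0/16 (H0) depth=16
  + 245.140.160.0/20 (H1) depth=20

== LOOKUPS ==
["no-route","H4","H4","no-route","H5","H5","H3","no-route","H0","H5","H4","no-route","H5","H4","H0","H4","H4"]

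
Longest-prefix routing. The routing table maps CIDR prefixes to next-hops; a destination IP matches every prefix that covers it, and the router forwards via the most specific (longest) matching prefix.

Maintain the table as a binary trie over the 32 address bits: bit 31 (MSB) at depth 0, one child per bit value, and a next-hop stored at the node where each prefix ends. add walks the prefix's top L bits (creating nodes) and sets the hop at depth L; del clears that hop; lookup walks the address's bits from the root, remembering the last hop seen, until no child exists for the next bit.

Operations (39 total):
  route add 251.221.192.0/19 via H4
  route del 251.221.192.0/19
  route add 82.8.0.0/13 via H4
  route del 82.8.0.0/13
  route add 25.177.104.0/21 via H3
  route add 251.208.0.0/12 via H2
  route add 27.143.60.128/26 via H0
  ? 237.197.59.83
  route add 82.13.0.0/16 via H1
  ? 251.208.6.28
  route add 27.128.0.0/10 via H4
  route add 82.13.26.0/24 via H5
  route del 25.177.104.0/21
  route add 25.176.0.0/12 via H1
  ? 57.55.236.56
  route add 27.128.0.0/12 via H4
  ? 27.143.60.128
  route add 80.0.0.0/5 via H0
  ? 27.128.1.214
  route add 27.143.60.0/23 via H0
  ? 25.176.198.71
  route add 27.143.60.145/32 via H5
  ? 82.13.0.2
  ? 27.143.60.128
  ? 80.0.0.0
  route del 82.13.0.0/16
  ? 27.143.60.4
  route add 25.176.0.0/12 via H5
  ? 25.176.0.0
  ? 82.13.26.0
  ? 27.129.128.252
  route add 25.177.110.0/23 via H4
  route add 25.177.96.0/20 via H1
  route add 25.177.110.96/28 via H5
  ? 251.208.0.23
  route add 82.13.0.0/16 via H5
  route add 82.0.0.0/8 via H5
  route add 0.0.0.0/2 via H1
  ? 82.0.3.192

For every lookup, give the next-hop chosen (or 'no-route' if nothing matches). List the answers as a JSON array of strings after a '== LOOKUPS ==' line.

Process each operation:
  + 251.221.192.0/19 (H4) depth=19
  del 251.221.192.0/19 (clear depth 19)
  + 82.8.0.0/13 (H4) depth=13
  del 82.8.0.0/13 (clear depth 13)
  + 25.177.104.0/21 (H3) depth=21
  + 251.208.0.0/12 (H2) depth=12
  + 27.143.60.128/26 (H0) depth=26
  lookup 237.197.59.83: bits 111 walk d0:-→d1:-→d2:-→d3:- -> no-route
  + 82.13.0.0/16 (H1) depth=16
  lookup 251.208.6.28: bits 111110111101 walk d0:-→d1:-→d2:-→d3:-→d4:-→d5:-→d6:-→d7:-→d8:-→d9:-→d10:-→d11:-→d12:H2 -> H2
  + 27.128.0.0/10 (H4) depth=10
  + 82.13.26.0/24 (H5) depth=24
  del 25.177.104.0/21 (clear depth 21)
  + 25.176.0.0/12 (H1) depth=12
  lookup 57.55.236.56: bits 00 walk d0:-→d1:-→d2:- -> no-route
  + 27.128.0.0/12 (H4) depth=12
  lookup 27.143.60.128: bits 00011011100011110011110010 walk d0:-→d1:-→d2:-→d3:-→d4:-→d5:-→d6:-→d7:-→d8:-→d9:-→d10:H4→d11:-→d12:H4→d13:-→d14:-→d15:-→d16:-→d17:-→d18:-→d19:-→d20:-→d21:-→d22:-→d23:-→d24:-→d25:-→d26:H0 -> H0
  + 80.0.0.0/5 (H0) depth=5
  lookup 27.128.1.214: bits 000110111000 walk d0:-→d1:-→d2:-→d3:-→d4:-→d5:-→d6:-→d7:-→d8:-→d9:-→d10:H4→d11:-→d12:H4 -> H4
  + 27.143.60.0/23 (H0) depth=23
  lookup 25.176.198.71: bits 000110011011000 walk d0:-→d1:-→d2:-→d3:-→d4:-→d5:-→d6:-→d7:-→d8:-→d9:-→d10:-→d11:-→d12:H1→d13:-→d14:-→d15:- -> H1
  + 27.143.60.145/32 (H5) depth=32
  lookup 82.13.0.2: bits 0101001000001101000 walk d0:-→d1:-→d2:-→d3:-→d4:-→d5:H0→d6:-→d7:-→d8:-→d9:-→d10:-→d11:-→d12:-→d13:-→d14:-→d15:-→d16:H1→d17:-→d18:-→d19:- -> H1
  lookup 27.143.60.128: bits 000110111000111100111100100 walk d0:-→d1:-→d2:-→d3:-→d4:-→d5:-→d6:-→d7:-→d8:-→d9:-→d10:H4→d11:-→d12:H4→d13:-→d14:-→d15:-→d16:-→d17:-→d18:-→d19:-→d20:-→d21:-→d22:-→d23:H0→d24:-→d25:-→d26:H0→d27:- -> H0
  lookup 80.0.0.0: bits 010100 walk d0:-→d1:-→d2:-→d3:-→d4:-→d5:H0→d6:- -> H0
  del 82.13.0.0/16 (clear depth 16)
  lookup 27.143.60.4: bits 000110111000111100111100 walk d0:-→d1:-→d2:-→d3:-→d4:-→d5:-→d6:-→d7:-→d8:-→d9:-→d10:H4→d11:-→d12:H4→d13:-→d14:-→d15:-→d16:-→d17:-→d18:-→d19:-→d20:-→d21:-→d22:-→d23:H0→d24:- -> H0
  + 25.176.0.0/12 (H5) depth=12
  lookup 25.176.0.0: bits 000110011011000 walk d0:-→d1:-→d2:-→d3:-→d4:-→d5:-→d6:-→d7:-→d8:-→d9:-→d10:-→d11:-→d12:H5→d13:-→d14:-→d15:- -> H5
  lookup 82.13.26.0: bits 010100100000110100011010 walk d0:-→d1:-→d2:-→d3:-→d4:-→d5:H0→d6:-→d7:-→d8:-→d9:-→d10:-→d11:-→d12:-→d13:-→d14:-→d15:-→d16:-→d17:-→d18:-→d19:-→d20:-→d21:-→d22:-→d23:-→d24:H5 -> H5
  lookup 27.129.128.252: bits 000110111000 walk d0:-→d1:-→d2:-→d3:-→d4:-→d5:-→d6:-→d7:-→d8:-→d9:-→d10:H4→d11:-→d12:H4 -> H4
  + 25.177.110.0/23 (H4) depth=23
  + 25.177.96.0/20 (H1) depth=20
  + 25.177.110.96/28 (H5) depth=28
  lookup 251.208.0.23: bits 111110111101 walk d0:-→d1:-→d2:-→d3:-→d4:-→d5:-→d6:-→d7:-→d8:-→d9:-→d10:-→d11:-→d12:H2 -> H2
  + 82.13.0.0/16 (H5) depth=16
  + 82.0.0.0/8 (H5) depth=8
  + 0.0.0.0/2 (H1) depth=2
  lookup 82.0.3.192: bits 010100100000 walk d0:-→d1:-→d2:-→d3:-→d4:-→d5:H0→d6:-→d7:-→d8:H5→d9:-→d10:-→d11:-→d12:- -> H5

== LOOKUPS ==
["no-route","H2","no-route","H0","H4","H1","H1","H0","H0","H0","H5","H5","H4","H2","H5"]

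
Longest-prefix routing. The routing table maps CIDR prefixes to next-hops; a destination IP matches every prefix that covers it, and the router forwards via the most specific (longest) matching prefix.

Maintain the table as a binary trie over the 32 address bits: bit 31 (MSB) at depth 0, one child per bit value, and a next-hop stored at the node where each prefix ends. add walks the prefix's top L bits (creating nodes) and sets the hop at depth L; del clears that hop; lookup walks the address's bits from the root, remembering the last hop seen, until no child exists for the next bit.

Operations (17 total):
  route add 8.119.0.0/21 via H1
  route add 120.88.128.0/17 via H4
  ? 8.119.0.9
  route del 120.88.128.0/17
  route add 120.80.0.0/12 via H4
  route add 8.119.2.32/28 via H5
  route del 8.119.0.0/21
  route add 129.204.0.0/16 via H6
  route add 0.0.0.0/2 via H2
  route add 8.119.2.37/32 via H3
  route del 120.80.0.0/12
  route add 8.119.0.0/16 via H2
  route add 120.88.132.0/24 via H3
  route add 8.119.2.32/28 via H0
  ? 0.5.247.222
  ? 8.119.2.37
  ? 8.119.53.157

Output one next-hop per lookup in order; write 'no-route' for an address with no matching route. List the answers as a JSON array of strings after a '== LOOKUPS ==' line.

Trace:
  + 8.119.0.0/21 (H1) depth=21
  + 120.88.128.0/17 (H4) depth=17
  ? 8.119.0.9  path d0:-→d1:-→d2:-→d3:-→d4:-→d5:-→d6:-→d7:-→d8:-→d9:-→d10:-→d11:-→d12:-→d13:-→d14:-→d15:-→d16:-→d17:-→d18:-→d19:-→d20:-→d21:H1  best=H1
  del 120.88.128.0/17 (clear depth 17)
  + 120.80.0.0/12 (H4) depth=12
  + 8.119.2.32/28 (H5) depth=28
  del 8.119.0.0/21 (clear depth 21)
  + 129.204.0.0/16 (H6) depth=16
  + 0.0.0.0/2 (H2) depth=2
  + 8.119.2.37/32 (H3) depth=32
  del 120.80.0.0/12 (clear depth 12)
  + 8.119.0.0/16 (H2) depth=16
  + 120.88.132.0/24 (H3) depth=24
  + 8.119.2.32/28 (H0) depth=28
  ? 0.5.247.222  path d0:-→d1:-→d2:H2→d3:-→d4:-  best=H2
  ? 8.119.2.37  path d0:-→d1:-→d2:H2→d3:-→d4:-→d5:-→d6:-→d7:-→d8:-→d9:-→d10:-→d11:-→d12:-→d13:-→d14:-→d15:-→d16:H2→d17:-→d18:-→d19:-→d20:-→d21:-→d22:-→d23:-→d24:-→d25:-→d26:-→d27:-→d28:H0→d29:-→d30:-→d31:-→d32:H3  best=H3
  ? 8.119.53.157  path d0:-→d1:-→d2:H2→d3:-→d4:-→d5:-→d6:-→d7:-→d8:-→d9:-→d10:-→d11:-→d12:-→d13:-→d14:-→d15:-→d16:H2→d17:-→d18:-  best=H2

== LOOKUPS ==
["H1","H2","H3","H2"]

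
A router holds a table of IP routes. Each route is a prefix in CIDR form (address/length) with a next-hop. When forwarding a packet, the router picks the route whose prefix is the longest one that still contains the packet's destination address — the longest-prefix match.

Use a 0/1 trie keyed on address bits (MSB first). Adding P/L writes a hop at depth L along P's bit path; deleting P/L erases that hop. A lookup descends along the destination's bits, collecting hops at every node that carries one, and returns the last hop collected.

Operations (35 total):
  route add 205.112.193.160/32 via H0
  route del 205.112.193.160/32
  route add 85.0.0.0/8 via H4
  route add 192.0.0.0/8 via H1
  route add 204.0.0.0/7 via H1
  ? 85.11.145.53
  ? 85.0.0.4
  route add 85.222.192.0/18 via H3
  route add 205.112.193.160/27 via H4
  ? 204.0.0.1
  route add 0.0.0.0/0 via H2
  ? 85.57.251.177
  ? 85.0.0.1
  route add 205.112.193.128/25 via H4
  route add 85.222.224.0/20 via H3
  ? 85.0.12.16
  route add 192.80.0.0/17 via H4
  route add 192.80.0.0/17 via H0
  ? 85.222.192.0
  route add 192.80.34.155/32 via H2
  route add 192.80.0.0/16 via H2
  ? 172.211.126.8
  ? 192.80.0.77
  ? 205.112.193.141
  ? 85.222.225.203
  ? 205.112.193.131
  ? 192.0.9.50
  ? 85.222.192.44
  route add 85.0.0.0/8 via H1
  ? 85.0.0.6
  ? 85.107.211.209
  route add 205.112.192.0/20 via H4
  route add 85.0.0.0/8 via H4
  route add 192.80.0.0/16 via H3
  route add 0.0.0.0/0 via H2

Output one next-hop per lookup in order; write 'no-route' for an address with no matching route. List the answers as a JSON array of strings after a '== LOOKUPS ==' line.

Apply in order:
  add 205.112.193.160/32 -> H0 at depth 32
  - 205.112.193.160/32 clear@32
  add 85.0.0.0/8 -> H4 at depth 8
  add 192.0.0.0/8 -> H1 at depth 8
  add 204.0.0.0/7 -> H1 at depth 7
  lookup 85.11.145.53: bits 01010101 walk d0:-→d1:-→d2:-→d3:-→d4:-→d5:-→d6:-→d7:-→d8:H4 -> H4
  lookup 85.0.0.4: bits 01010101 walk d0:-→d1:-→d2:-→d3:-→d4:-→d5:-→d6:-→d7:-→d8:H4 -> H4
  add 85.222.192.0/18 -> H3 at depth 18
  add 205.112.193.160/27 -> H4 at depth 27
  lookup 204.0.0.1: bits 1100110 walk d0:-→d1:-→d2:-→d3:-→d4:-→d5:-→d6:-→d7:H1 -> H1
  add 0.0.0.0/0 -> H2 at depth 0
  lookup 85.57.251.177: bits 01010101 walk d0:H2→d1:-→d2:-→d3:-→d4:-→d5:-→d6:-→d7:-→d8:H4 -> H4
  lookup 85.0.0.1: bits 01010101 walk d0:H2→d1:-→d2:-→d3:-→d4:-→d5:-→d6:-→d7:-→d8:H4 -> H4
  add 205.112.193.128/25 -> H4 at depth 25
  add 85.222.224.0/20 -> H3 at depth 20
  lookup 85.0.12.16: bits 01010101 walk d0:H2→d1:-→d2:-→d3:-→d4:-→d5:-→d6:-→d7:-→d8:H4 -> H4
  add 192.80.0.0/17 -> H4 at depth 17
  add 192.80.0.0/17 -> H0 at depth 17
  lookup 85.222.192.0: bits 010101011101111011 walk d0:H2→d1:-→d2:-→d3:-→d4:-→d5:-→d6:-→d7:-→d8:H4→d9:-→d10:-→d11:-→d12:-→d13:-→d14:-→d15:-→d16:-→d17:-→d18:H3 -> H3
  add 192.80.34.155/32 -> H2 at depth 32
  add 192.80.0.0/16 -> H2 at depth 16
  lookup 172.211.126.8: bits 1 walk d0:H2→d1:- -> H2
  lookup 192.80.0.77: bits 110000000101000000 walk d0:H2→d1:-→d2:-→d3:-→d4:-→d5:-→d6:-→d7:-→d8:H1→d9:-→d10:-→d11:-→d12:-→d13:-→d14:-→d15:-→d16:H2→d17:H0→d18:- -> H0
  lookup 205.112.193.141: bits 11001101011100001100000110 walk d0:H2→d1:-→d2:-→d3:-→d4:-→d5:-→d6:-→d7:H1→d8:-→d9:-→d10:-→d11:-→d12:-→d13:-→d14:-→d15:-→d16:-→d17:-→d18:-→d19:-→d20:-→d21:-→d22:-→d23:-→d24:-→d25:H4→d26:- -> H4
  lookup 85.222.225.203: bits 01010101110111101110 walk d0:H2→d1:-→d2:-→d3:-→d4:-→d5:-→d6:-→d7:-→d8:H4→d9:-→d10:-→d11:-→d12:-→d13:-→d14:-→d15:-→d16:-→d17:-→d18:H3→d19:-→d20:H3 -> H3
  lookup 205.112.193.131: bits 11001101011100001100000110 walk d0:H2→d1:-→d2:-→d3:-→d4:-→d5:-→d6:-→d7:H1→d8:-→d9:-→d10:-→d11:-→d12:-→d13:-→d14:-→d15:-→d16:-→d17:-→d18:-→d19:-→d20:-→d21:-→d22:-→d23:-→d24:-→d25:H4→d26:- -> H4
  lookup 192.0.9.50: bits 110000000 walk d0:H2→d1:-→d2:-→d3:-→d4:-→d5:-→d6:-→d7:-→d8:H1→d9:- -> H1
  lookup 85.222.192.44: bits 010101011101111011 walk d0:H2→d1:-→d2:-→d3:-→d4:-→d5:-→d6:-→d7:-→d8:H4→d9:-→d10:-→d11:-→d12:-→d13:-→d14:-→d15:-→d16:-→d17:-→d18:H3 -> H3
  add 85.0.0.0/8 -> H1 at depth 8
  lookup 85.0.0.6: bits 01010101 walk d0:H2→d1:-→d2:-→d3:-→d4:-→d5:-→d6:-→d7:-→d8:H1 -> H1
  lookup 85.107.211.209: bits 01010101 walk d0:H2→d1:-→d2:-→d3:-→d4:-→d5:-→d6:-→d7:-→d8:H1 -> H1
  add 205.112.192.0/20 -> H4 at depth 20
  add 85.0.0.0/8 -> H4 at depth 8
  add 192.80.0.0/16 -> H3 at depth 16
  add 0.0.0.0/0 -> H2 at depth 0

== LOOKUPS ==
["H4","H4","H1","H4","H4","H4","H3","H2","H0","H4","H3","H4","H1","H3","H1","H1"]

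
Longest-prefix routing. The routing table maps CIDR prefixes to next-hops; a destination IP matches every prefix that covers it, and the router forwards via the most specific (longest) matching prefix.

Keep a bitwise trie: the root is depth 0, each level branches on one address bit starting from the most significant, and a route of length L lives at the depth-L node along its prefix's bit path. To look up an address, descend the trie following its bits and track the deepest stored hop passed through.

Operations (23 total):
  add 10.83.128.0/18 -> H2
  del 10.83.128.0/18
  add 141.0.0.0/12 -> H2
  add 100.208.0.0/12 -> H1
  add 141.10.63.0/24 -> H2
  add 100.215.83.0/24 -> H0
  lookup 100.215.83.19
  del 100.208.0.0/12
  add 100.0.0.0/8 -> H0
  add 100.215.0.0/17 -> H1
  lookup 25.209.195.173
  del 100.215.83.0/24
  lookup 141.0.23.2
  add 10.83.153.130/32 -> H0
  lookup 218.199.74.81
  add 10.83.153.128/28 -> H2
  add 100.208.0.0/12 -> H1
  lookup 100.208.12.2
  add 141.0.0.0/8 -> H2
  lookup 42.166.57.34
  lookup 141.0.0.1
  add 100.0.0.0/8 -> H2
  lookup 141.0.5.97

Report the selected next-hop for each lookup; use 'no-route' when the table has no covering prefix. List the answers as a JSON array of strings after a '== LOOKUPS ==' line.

Process each operation:
  add 10.83.128.0/18 -> H2 at depth 18
  - 10.83.128.0/18 clear@18
  add 141.0.0.0/12 -> H2 at depth 12
  add 100.208.0.0/12 -> H1 at depth 12
  add 141.10.63.0/24 -> H2 at depth 24
  add 100.215.83.0/24 -> H0 at depth 24
  lookup 100.215.83.19: bits 011001001101011101010011 walk d0:-→d1:-→d2:-→d3:-→d4:-→d5:-→d6:-→d7:-→d8:-→d9:-→d10:-→d11:-→d12:H1→d13:-→d14:-→d15:-→d16:-→d17:-→d18:-→d19:-→d20:-→d21:-→d22:-→d23:-→d24:H0 -> H0
  - 100.208.0.0/12 clear@12
  add 100.0.0.0/8 -> H0 at depth 8
  add 100.215.0.0/17 -> H1 at depth 17
  lookup 25.209.195.173: bits 000 walk d0:-→d1:-→d2:-→d3:- -> no-route
  - 100.215.83.0/24 clear@24
  lookup 141.0.23.2: bits 100011010000 walk d0:-→d1:-→d2:-→d3:-→d4:-→d5:-→d6:-→d7:-→d8:-→d9:-→d10:-→d11:-→d12:H2 -> H2
  add 10.83.153.130/32 -> H0 at depth 32
  lookup 218.199.74.81: bits 1 walk d0:-→d1:- -> no-route
  add 10.83.153.128/28 -> H2 at depth 28
  add 100.208.0.0/12 -> H1 at depth 12
  lookup 100.208.12.2: bits 0110010011010 walk d0:-→d1:-→d2:-→d3:-→d4:-→d5:-→d6:-→d7:-→d8:H0→d9:-→d10:-→d11:-→d12:H1→d13:- -> H1
  add 141.0.0.0/8 -> H2 at depth 8
  lookup 42.166.57.34: bits 00 walk d0:-→d1:-→d2:- -> no-route
  lookup 141.0.0.1: bits 100011010000 walk d0:-→d1:-→d2:-→d3:-→d4:-→d5:-→d6:-→d7:-→d8:H2→d9:-→d10:-→d11:-→d12:H2 -> H2
  add 100.0.0.0/8 -> H2 at depth 8
  lookup 141.0.5.97: bits 100011010000 walk d0:-→d1:-→d2:-→d3:-→d4:-→d5:-→d6:-→d7:-→d8:H2→d9:-→d10:-→d11:-→d12:H2 -> H2

== LOOKUPS ==
["H0","no-route","H2","no-route","H1","no-route","H2","H2"]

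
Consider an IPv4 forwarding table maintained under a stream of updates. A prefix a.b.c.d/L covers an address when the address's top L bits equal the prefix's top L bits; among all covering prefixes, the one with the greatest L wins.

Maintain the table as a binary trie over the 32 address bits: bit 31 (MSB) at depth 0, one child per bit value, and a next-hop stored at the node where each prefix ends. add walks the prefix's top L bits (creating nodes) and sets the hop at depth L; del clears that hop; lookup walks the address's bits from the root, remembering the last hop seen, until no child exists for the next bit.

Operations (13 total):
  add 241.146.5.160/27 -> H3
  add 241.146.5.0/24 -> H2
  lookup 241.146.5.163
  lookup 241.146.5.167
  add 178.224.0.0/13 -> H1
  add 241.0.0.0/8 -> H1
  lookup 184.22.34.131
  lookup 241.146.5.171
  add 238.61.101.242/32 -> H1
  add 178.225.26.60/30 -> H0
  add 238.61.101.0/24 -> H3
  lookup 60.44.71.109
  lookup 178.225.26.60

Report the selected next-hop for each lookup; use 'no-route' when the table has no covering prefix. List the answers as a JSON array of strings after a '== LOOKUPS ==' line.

Apply in order:
  add 241.146.5.160/27 -> H3 at depth 27
  add 241.146.5.0/24 -> H2 at depth 24
  Q 241.146.5.163: descend 111100011001001000000101101 ; hops seen [H2,H3] ; pick H3
  Q 241.146.5.167: descend 111100011001001000000101101 ; hops seen [H2,H3] ; pick H3
  add 178.224.0.0/13 -> H1 at depth 13
  add 241.0.0.0/8 -> H1 at depth 8
  Q 184.22.34.131: descend 1011 ; hops seen [∅] ; pick no-route
  Q 241.146.5.171: descend 111100011001001000000101101 ; hops seen [H1,H2,H3] ; pick H3
  add 238.61.101.242/32 -> H1 at depth 32
  add 178.225.26.60/30 -> H0 at depth 30
  add 238.61.101.0/24 -> H3 at depth 24
  Q 60.44.71.109: descend ε ; hops seen [∅] ; pick no-route
  Q 178.225.26.60: descend 101100101110000100011010001111 ; hops seen [H1,H0] ; pick H0

== LOOKUPS ==
["H3","H3","no-route","H3","no-route","H0"]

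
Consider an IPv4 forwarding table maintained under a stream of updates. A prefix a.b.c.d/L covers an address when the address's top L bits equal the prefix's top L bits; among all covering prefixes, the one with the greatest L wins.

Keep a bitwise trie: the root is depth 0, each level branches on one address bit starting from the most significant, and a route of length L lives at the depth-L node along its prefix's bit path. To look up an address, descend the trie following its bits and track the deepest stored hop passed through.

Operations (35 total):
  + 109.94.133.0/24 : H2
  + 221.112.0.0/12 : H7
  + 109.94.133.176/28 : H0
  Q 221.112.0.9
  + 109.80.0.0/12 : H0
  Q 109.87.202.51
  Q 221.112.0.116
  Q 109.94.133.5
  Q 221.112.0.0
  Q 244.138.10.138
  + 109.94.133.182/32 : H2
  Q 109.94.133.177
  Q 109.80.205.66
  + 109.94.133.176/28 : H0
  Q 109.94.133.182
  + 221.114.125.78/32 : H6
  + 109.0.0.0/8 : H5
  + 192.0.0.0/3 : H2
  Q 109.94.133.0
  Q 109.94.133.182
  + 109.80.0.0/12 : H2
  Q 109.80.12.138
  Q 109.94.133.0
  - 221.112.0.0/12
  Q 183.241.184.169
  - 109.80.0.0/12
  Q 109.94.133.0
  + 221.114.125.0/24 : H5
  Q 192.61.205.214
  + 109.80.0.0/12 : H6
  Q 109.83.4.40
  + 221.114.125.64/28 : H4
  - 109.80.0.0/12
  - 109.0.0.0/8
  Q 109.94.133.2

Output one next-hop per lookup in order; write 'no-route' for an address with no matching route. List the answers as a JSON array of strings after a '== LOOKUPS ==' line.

Apply in order:
  add 109.94.133.0/24 -> H2 at depth 24
  add 221.112.0.0/12 -> H7 at depth 12
  add 109.94.133.176/28 -> H0 at depth 28
  lookup 221.112.0.9: bits 110111010111 walk d0:-→d1:-→d2:-→d3:-→d4:-→d5:-→d6:-→d7:-→d8:-→d9:-→d10:-→d11:-→d12:H7 -> H7
  add 109.80.0.0/12 -> H0 at depth 12
  lookup 109.87.202.51: bits 011011010101 walk d0:-→d1:-→d2:-→d3:-→d4:-→d5:-→d6:-→d7:-→d8:-→d9:-→d10:-→d11:-→d12:H0 -> H0
  lookup 221.112.0.116: bits 110111010111 walk d0:-→d1:-→d2:-→d3:-→d4:-→d5:-→d6:-→d7:-→d8:-→d9:-→d10:-→d11:-→d12:H7 -> H7
  lookup 109.94.133.5: bits 011011010101111010000101 walk d0:-→d1:-→d2:-→d3:-→d4:-→d5:-→d6:-→d7:-→d8:-→d9:-→d10:-→d11:-→d12:H0→d13:-→d14:-→d15:-→d16:-→d17:-→d18:-→d19:-→d20:-→d21:-→d22:-→d23:-→d24:H2 -> H2
  lookup 221.112.0.0: bits 110111010111 walk d0:-→d1:-→d2:-→d3:-→d4:-→d5:-→d6:-→d7:-→d8:-→d9:-→d10:-→d11:-→d12:H7 -> H7
  lookup 244.138.10.138: bits 11 walk d0:-→d1:-→d2:- -> no-route
  add 109.94.133.182/32 -> H2 at depth 32
  lookup 109.94.133.177: bits 01101101010111101000010110110 walk d0:-→d1:-→d2:-→d3:-→d4:-→d5:-→d6:-→d7:-→d8:-→d9:-→d10:-→d11:-→d12:H0→d13:-→d14:-→d15:-→d16:-→d17:-→d18:-→d19:-→d20:-→d21:-→d22:-→d23:-→d24:H2→d25:-→d26:-→d27:-→d28:H0→d29:- -> H0
  lookup 109.80.205.66: bits 011011010101 walk d0:-→d1:-→d2:-→d3:-→d4:-→d5:-→d6:-→d7:-→d8:-→d9:-→d10:-→d11:-→d12:H0 -> H0
  add 109.94.133.176/28 -> H0 at depth 28
  lookup 109.94.133.182: bits 01101101010111101000010110110110 walk d0:-→d1:-→d2:-→d3:-→d4:-→d5:-→d6:-→d7:-→d8:-→d9:-→d10:-→d11:-→d12:H0→d13:-→d14:-→d15:-→d16:-→d17:-→d18:-→d19:-→d20:-→d21:-→d22:-→d23:-→d24:H2→d25:-→d26:-→d27:-→d28:H0→d29:-→d30:-→d31:-→d32:H2 -> H2
  add 221.114.125.78/32 -> H6 at depth 32
  add 109.0.0.0/8 -> H5 at depth 8
  add 192.0.0.0/3 -> H2 at depth 3
  lookup 109.94.133.0: bits 011011010101111010000101 walk d0:-→d1:-→d2:-→d3:-→d4:-→d5:-→d6:-→d7:-→d8:H5→d9:-→d10:-→d11:-→d12:H0→d13:-→d14:-→d15:-→d16:-→d17:-→d18:-→d19:-→d20:-→d21:-→d22:-→d23:-→d24:H2 -> H2
  lookup 109.94.133.182: bits 01101101010111101000010110110110 walk d0:-→d1:-→d2:-→d3:-→d4:-→d5:-→d6:-→d7:-→d8:H5→d9:-→d10:-→d11:-→d12:H0→d13:-→d14:-→d15:-→d16:-→d17:-→d18:-→d19:-→d20:-→d21:-→d22:-→d23:-→d24:H2→d25:-→d26:-→d27:-→d28:H0→d29:-→d30:-→d31:-→d32:H2 -> H2
  add 109.80.0.0/12 -> H2 at depth 12
  lookup 109.80.12.138: bits 011011010101 walk d0:-→d1:-→d2:-→d3:-→d4:-→d5:-→d6:-→d7:-→d8:H5→d9:-→d10:-→d11:-→d12:H2 -> H2
  lookup 109.94.133.0: bits 011011010101111010000101 walk d0:-→d1:-→d2:-→d3:-→d4:-→d5:-→d6:-→d7:-→d8:H5→d9:-→d10:-→d11:-→d12:H2→d13:-→d14:-→d15:-→d16:-→d17:-→d18:-→d19:-→d20:-→d21:-→d22:-→d23:-→d24:H2 -> H2
  - 221.112.0.0/12 clear@12
  lookup 183.241.184.169: bits 1 walk d0:-→d1:- -> no-route
  - 109.80.0.0/12 clear@12
  lookup 109.94.133.0: bits 011011010101111010000101 walk d0:-→d1:-→d2:-→d3:-→d4:-→d5:-→d6:-→d7:-→d8:H5→d9:-→d10:-→d11:-→d12:-→d13:-→d14:-→d15:-→d16:-→d17:-→d18:-→d19:-→d20:-→d21:-→d22:-→d23:-→d24:H2 -> H2
  add 221.114.125.0/24 -> H5 at depth 24
  lookup 192.61.205.214: bits 110 walk d0:-→d1:-→d2:-→d3:H2 -> H2
  add 109.80.0.0/12 -> H6 at depth 12
  lookup 109.83.4.40: bits 011011010101 walk d0:-→d1:-→d2:-→d3:-→d4:-→d5:-→d6:-→d7:-→d8:H5→d9:-→d10:-→d11:-→d12:H6 -> H6
  add 221.114.125.64/28 -> H4 at depth 28
  - 109.80.0.0/12 clear@12
  - 109.0.0.0/8 clear@8
  lookup 109.94.133.2: bits 011011010101111010000101 walk d0:-→d1:-→d2:-→d3:-→d4:-→d5:-→d6:-→d7:-→d8:-→d9:-→d10:-→d11:-→d12:-→d13:-→d14:-→d15:-→d16:-→d17:-→d18:-→d19:-→d20:-→d21:-→d22:-→d23:-→d24:H2 -> H2

== LOOKUPS ==
["H7","H0","H7","H2","H7","no-route","H0","H0","H2","H2","H2","H2","H2","no-route","H2","H2","H6","H2"]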